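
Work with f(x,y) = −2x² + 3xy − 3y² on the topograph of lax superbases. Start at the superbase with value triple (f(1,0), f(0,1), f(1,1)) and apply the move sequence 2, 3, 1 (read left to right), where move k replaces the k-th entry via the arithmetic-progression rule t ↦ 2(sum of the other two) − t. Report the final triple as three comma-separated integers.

start (-2,-3,-2) = (f(1,0),f(0,1),f(1,1))
replace slot 2: 2·((-2)+(-2)) − (-3) = -5 → (-2,-5,-2)
replace slot 3: 2·((-2)+(-5)) − (-2) = -12 → (-2,-5,-12)
replace slot 1: 2·((-5)+(-12)) − (-2) = -32 → (-32,-5,-12)

-32,-5,-12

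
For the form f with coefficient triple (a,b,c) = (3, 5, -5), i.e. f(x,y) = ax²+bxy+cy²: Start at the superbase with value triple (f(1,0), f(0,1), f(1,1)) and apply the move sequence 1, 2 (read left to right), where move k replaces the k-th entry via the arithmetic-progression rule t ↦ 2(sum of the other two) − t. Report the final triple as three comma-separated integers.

start (3,-5,3) = (f(1,0),f(0,1),f(1,1))
replace slot 1: 2·((-5)+3) − 3 = -7 → (-7,-5,3)
replace slot 2: 2·((-7)+3) − (-5) = -3 → (-7,-3,3)

-7,-3,3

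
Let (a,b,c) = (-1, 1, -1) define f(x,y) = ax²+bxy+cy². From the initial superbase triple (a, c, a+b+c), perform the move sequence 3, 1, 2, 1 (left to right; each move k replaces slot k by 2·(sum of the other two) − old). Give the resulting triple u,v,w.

start (-1,-1,-1) = (f(1,0),f(0,1),f(1,1))
replace slot 3: 2·((-1)+(-1)) − (-1) = -3 → (-1,-1,-3)
replace slot 1: 2·((-1)+(-3)) − (-1) = -7 → (-7,-1,-3)
replace slot 2: 2·((-7)+(-3)) − (-1) = -19 → (-7,-19,-3)
replace slot 1: 2·((-19)+(-3)) − (-7) = -37 → (-37,-19,-3)

-37,-19,-3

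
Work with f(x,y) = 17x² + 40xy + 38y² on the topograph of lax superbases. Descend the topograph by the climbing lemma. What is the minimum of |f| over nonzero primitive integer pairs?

translate: b→6 (≡40 mod 34), so (17,40,38)→(17,6,15)
flip: (17,6,15)→(15,-6,17)
reduced (well bottom): (15,-6,17) with a≤c, −a<b≤a
well minimum = a = 15

15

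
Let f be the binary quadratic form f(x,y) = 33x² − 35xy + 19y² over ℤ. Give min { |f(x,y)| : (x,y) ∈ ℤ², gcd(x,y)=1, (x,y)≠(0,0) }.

translate: b→31 (≡-35 mod 66), so (33,-35,19)→(33,31,17)
flip: (33,31,17)→(17,-31,33)
translate: b→3 (≡-31 mod 34), so (17,-31,33)→(17,3,19)
reduced (well bottom): (17,3,19) with a≤c, −a<b≤a
well minimum = a = 17

17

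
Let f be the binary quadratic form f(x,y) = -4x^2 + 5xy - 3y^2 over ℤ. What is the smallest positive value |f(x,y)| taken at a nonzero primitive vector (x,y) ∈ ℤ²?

translate: b→3 (≡-5 mod 8), so (4,-5,3)→(4,3,2)
flip: (4,3,2)→(2,-3,4)
translate: b→1 (≡-3 mod 4), so (2,-3,4)→(2,1,3)
reduced (well bottom): (2,1,3) with a≤c, −a<b≤a
well minimum |f| = |-2| = 2 (negative-definite)

2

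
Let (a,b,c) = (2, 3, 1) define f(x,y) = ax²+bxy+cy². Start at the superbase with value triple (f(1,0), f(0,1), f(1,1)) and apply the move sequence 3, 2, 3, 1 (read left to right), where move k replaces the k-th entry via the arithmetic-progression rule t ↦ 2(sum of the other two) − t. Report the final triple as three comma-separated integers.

start (2,1,6) = (f(1,0),f(0,1),f(1,1))
replace slot 3: 2·(2+1) − 6 = 0 → (2,1,0)
replace slot 2: 2·(2+0) − 1 = 3 → (2,3,0)
replace slot 3: 2·(2+3) − 0 = 10 → (2,3,10)
replace slot 1: 2·(3+10) − 2 = 24 → (24,3,10)

24,3,10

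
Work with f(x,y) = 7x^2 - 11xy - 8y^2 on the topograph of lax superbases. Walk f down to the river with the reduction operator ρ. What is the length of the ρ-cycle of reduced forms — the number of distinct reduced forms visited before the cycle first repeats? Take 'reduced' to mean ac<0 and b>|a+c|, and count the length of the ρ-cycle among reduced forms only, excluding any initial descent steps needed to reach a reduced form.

D = 345, ⌊√D⌋ = 18
descent: ρ → (-8,11,7)  [lands on river]
river: ρ → (7,17,-2)
river: ρ → (-2,15,15)
river: ρ → (15,15,-2)
river: ρ → (-2,17,7)
river: ρ → (7,11,-8)
river: ρ → (-8,5,10)
river: ρ → (10,15,-3)
river: ρ → (-3,15,10)
river: ρ → (10,5,-8)
ρ-cycle length = 10 (tail of 1 descent step not counted)

10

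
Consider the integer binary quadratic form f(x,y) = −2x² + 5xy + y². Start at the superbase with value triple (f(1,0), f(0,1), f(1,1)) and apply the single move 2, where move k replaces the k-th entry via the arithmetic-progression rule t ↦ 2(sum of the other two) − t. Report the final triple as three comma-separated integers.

start (-2,1,4) = (f(1,0),f(0,1),f(1,1))
replace slot 2: 2·((-2)+4) − 1 = 3 → (-2,3,4)

-2,3,4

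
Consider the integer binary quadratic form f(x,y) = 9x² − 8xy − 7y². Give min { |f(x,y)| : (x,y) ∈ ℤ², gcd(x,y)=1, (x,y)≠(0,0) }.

descent: ρ → (-7,8,9)  [lands on river]
river: ρ → (9,10,-6)
river: ρ → (-6,14,5)
river: ρ → (5,16,-3)
river: ρ → (-3,14,10)
river: ρ → (10,6,-7)
closes: descent 1, river 6
min |a| on river = 3

3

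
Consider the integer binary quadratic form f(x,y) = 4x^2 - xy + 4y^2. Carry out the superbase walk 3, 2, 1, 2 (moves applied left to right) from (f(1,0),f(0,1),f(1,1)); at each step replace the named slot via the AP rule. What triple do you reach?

start (4,4,7) = (f(1,0),f(0,1),f(1,1))
replace slot 3: 2·(4+4) − 7 = 9 → (4,4,9)
replace slot 2: 2·(4+9) − 4 = 22 → (4,22,9)
replace slot 1: 2·(22+9) − 4 = 58 → (58,22,9)
replace slot 2: 2·(58+9) − 22 = 112 → (58,112,9)

58,112,9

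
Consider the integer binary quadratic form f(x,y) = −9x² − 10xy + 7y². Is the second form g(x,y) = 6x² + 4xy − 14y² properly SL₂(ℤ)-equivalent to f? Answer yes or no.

D₁ = 352, D₂ = 352
river cycle of f (length 6): (7, 10, -9), (-9, 8, 8), (8, 8, -9), (-9, 10, 7), (7, 18, -1), (-1, 18, 7)
river cycle of g (length 6): (6, 16, -4), (-4, 16, 6), (6, 8, -12), (-12, 16, 2), (2, 16, -12), (-12, 8, 6)
cycles differ ⇒ inequivalent

no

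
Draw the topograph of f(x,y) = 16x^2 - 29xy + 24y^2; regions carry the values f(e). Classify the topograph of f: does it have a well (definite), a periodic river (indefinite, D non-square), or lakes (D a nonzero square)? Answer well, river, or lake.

D = b²−4ac = (-29)² − 4·16·24 = -695
D < 0 ⇒ definite ⇒ every region one sign ⇒ single well

well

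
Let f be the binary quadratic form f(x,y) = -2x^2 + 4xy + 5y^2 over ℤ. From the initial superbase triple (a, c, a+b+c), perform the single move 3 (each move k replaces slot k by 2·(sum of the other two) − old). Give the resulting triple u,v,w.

start (-2,5,7) = (f(1,0),f(0,1),f(1,1))
replace slot 3: 2·((-2)+5) − 7 = -1 → (-2,5,-1)

-2,5,-1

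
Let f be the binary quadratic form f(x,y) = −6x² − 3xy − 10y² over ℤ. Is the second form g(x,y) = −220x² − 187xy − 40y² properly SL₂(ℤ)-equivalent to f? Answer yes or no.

D₁ = -231, D₂ = -231
f is negative-definite; reduce −f:
−f: reduced (well bottom): (6,3,10) with a≤c, −a<b≤a
flip sign back: reduced form of f is (-6,-3,-10)
g is negative-definite; reduce −g:
−g: flip: (220,187,40)→(40,-187,220)
−g: translate: b→-27 (≡-187 mod 80), so (40,-187,220)→(40,-27,6)
−g: flip: (40,-27,6)→(6,27,40)
−g: translate: b→3 (≡27 mod 12), so (6,27,40)→(6,3,10)
−g: reduced (well bottom): (6,3,10) with a≤c, −a<b≤a
flip sign back: reduced form of g is (-6,-3,-10)
reduced forms (-6, -3, -10) vs (-6, -3, -10) ⇒ equivalent

yes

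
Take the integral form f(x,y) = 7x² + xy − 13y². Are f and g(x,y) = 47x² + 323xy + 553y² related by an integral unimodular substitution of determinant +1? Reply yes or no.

D₁ = 365, D₂ = 365
river cycle of f (length 6): (7, 15, -5), (-5, 15, 7), (7, 13, -7), (-7, 15, 5), (5, 15, -7), (-7, 13, 7)
river cycle of g (length 6): (7, 15, -5), (-5, 15, 7), (7, 13, -7), (-7, 15, 5), (5, 15, -7), (-7, 13, 7)
cycles coincide ⇒ equivalent

yes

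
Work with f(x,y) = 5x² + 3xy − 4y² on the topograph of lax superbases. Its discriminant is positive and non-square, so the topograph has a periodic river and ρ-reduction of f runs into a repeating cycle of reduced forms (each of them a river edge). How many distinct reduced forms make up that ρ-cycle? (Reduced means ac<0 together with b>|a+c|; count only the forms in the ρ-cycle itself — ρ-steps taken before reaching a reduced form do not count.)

D = 89, ⌊√D⌋ = 9
river: ρ → (-4,5,4)
river: ρ → (4,3,-5)
river: ρ → (-5,7,2)
river: ρ → (2,9,-1)
river: ρ → (-1,9,2)
river: ρ → (2,7,-5)
river: ρ → (-5,3,4)
river: ρ → (4,5,-4)
river: ρ → (-4,3,5)
river: ρ → (5,7,-2)
river: ρ → (-2,9,1)
river: ρ → (1,9,-2)
river: ρ → (-2,7,5)
river: ρ → (5,3,-4)
ρ-cycle length = 14 (tail of 0 descent steps not counted)

14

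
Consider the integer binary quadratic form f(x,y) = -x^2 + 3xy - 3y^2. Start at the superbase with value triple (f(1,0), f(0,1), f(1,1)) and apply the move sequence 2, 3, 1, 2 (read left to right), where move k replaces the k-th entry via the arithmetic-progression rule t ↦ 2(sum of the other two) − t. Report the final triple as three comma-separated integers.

start (-1,-3,-1) = (f(1,0),f(0,1),f(1,1))
replace slot 2: 2·((-1)+(-1)) − (-3) = -1 → (-1,-1,-1)
replace slot 3: 2·((-1)+(-1)) − (-1) = -3 → (-1,-1,-3)
replace slot 1: 2·((-1)+(-3)) − (-1) = -7 → (-7,-1,-3)
replace slot 2: 2·((-7)+(-3)) − (-1) = -19 → (-7,-19,-3)

-7,-19,-3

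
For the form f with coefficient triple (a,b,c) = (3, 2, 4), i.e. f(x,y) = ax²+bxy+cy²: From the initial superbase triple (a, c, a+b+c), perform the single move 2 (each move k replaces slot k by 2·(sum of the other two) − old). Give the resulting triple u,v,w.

start (3,4,9) = (f(1,0),f(0,1),f(1,1))
replace slot 2: 2·(3+9) − 4 = 20 → (3,20,9)

3,20,9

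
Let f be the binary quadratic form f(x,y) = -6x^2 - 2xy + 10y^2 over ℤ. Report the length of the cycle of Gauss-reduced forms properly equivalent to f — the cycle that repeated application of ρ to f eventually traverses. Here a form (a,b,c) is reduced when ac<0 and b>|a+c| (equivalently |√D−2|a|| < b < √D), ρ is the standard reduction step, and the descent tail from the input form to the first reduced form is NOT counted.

D = 244, ⌊√D⌋ = 15
descent: ρ → (10,2,-6)
descent: ρ → (-6,10,6)  [lands on river]
river: ρ → (6,14,-2)
river: ρ → (-2,14,6)
river: ρ → (6,10,-6)
river: ρ → (-6,14,2)
river: ρ → (2,14,-6)
ρ-cycle length = 6 (tail of 2 descent steps not counted)

6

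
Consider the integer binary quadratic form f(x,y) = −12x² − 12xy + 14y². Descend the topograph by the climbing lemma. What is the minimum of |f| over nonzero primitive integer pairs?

descent: ρ → (14,12,-12)  [lands on river]
river: ρ → (-12,12,14)
river: ρ → (14,16,-10)
river: ρ → (-10,24,6)
river: ρ → (6,24,-10)
river: ρ → (-10,16,14)
closes: descent 1, river 6
min |a| on river = 6

6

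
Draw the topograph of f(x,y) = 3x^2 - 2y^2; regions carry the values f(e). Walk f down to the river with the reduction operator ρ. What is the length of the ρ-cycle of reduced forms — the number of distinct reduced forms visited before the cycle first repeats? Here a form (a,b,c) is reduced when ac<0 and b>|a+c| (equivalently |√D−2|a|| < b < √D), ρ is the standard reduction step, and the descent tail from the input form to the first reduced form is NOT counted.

D = 24, ⌊√D⌋ = 4
descent: ρ → (-2,4,1)  [lands on river]
river: ρ → (1,4,-2)
ρ-cycle length = 2 (tail of 1 descent step not counted)

2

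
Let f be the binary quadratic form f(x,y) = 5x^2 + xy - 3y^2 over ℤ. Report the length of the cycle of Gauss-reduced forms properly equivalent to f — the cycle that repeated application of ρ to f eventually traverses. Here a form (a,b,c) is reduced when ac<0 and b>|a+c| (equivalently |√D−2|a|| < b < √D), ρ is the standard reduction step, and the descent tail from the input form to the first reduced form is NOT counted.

D = 61, ⌊√D⌋ = 7
descent: ρ → (-3,5,3)  [lands on river]
river: ρ → (3,7,-1)
river: ρ → (-1,7,3)
river: ρ → (3,5,-3)
river: ρ → (-3,7,1)
river: ρ → (1,7,-3)
ρ-cycle length = 6 (tail of 1 descent step not counted)

6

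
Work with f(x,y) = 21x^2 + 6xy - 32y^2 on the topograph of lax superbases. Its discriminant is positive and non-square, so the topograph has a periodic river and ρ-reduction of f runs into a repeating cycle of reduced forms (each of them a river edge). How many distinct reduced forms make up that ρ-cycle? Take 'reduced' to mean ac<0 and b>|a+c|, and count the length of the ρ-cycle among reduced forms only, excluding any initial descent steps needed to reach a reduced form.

D = 2724, ⌊√D⌋ = 52
descent: ρ → (-32,-6,21)
descent: ρ → (21,48,-5)  [lands on river]
river: ρ → (-5,52,1)
river: ρ → (1,52,-5)
river: ρ → (-5,48,21)
river: ρ → (21,36,-17)
river: ρ → (-17,32,25)
river: ρ → (25,18,-24)
river: ρ → (-24,30,19)
river: ρ → (19,46,-8)
river: ρ → (-8,50,7)
river: ρ → (7,48,-15)
river: ρ → (-15,42,16)
river: ρ → (16,22,-35)
river: ρ → (-35,48,3)
river: ρ → (3,48,-35)
river: ρ → (-35,22,16)
river: ρ → (16,42,-15)
river: ρ → (-15,48,7)
river: ρ → (7,50,-8)
river: ρ → (-8,46,19)
river: ρ → (19,30,-24)
river: ρ → (-24,18,25)
river: ρ → (25,32,-17)
river: ρ → (-17,36,21)
ρ-cycle length = 24 (tail of 2 descent steps not counted)

24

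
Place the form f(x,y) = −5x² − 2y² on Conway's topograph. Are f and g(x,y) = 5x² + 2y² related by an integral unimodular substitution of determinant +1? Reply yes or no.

D₁ = -40, D₂ = -40
f is negative-definite; reduce −f:
−f: flip: (5,0,2)→(2,0,5)
−f: reduced (well bottom): (2,0,5) with a≤c, −a<b≤a
flip sign back: reduced form of f is (-2,0,-5)
g: flip: (5,0,2)→(2,0,5)
g: reduced (well bottom): (2,0,5) with a≤c, −a<b≤a
reduced forms (-2, 0, -5) vs (2, 0, 5) ⇒ inequivalent

no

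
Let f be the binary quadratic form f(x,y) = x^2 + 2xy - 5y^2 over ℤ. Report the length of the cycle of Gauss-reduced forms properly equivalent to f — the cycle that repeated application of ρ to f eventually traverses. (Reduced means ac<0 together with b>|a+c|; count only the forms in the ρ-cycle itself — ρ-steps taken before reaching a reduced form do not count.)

D = 24, ⌊√D⌋ = 4
descent: ρ → (-5,-2,1)
descent: ρ → (1,4,-2)  [lands on river]
river: ρ → (-2,4,1)
ρ-cycle length = 2 (tail of 2 descent steps not counted)

2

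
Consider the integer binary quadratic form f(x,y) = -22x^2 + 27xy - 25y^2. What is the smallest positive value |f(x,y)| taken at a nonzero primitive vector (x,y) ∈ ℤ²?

translate: b→17 (≡-27 mod 44), so (22,-27,25)→(22,17,20)
flip: (22,17,20)→(20,-17,22)
reduced (well bottom): (20,-17,22) with a≤c, −a<b≤a
well minimum |f| = |-20| = 20 (negative-definite)

20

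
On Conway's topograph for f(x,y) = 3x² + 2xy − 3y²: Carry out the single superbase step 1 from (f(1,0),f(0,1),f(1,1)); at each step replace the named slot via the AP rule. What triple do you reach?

start (3,-3,2) = (f(1,0),f(0,1),f(1,1))
replace slot 1: 2·((-3)+2) − 3 = -5 → (-5,-3,2)

-5,-3,2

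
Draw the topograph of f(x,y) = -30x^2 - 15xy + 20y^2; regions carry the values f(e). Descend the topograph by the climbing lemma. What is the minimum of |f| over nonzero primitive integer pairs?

descent: ρ → (20,15,-30)  [lands on river]
river: ρ → (-30,45,5)
river: ρ → (5,45,-30)
river: ρ → (-30,15,20)
river: ρ → (20,25,-25)
river: ρ → (-25,25,20)
closes: descent 1, river 6
min |a| on river = 5

5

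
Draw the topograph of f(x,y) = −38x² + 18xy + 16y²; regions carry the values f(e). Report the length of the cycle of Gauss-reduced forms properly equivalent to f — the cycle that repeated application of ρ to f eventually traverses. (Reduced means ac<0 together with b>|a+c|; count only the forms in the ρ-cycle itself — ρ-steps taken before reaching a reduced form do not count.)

D = 2756, ⌊√D⌋ = 52
descent: ρ → (16,46,-10)  [lands on river]
river: ρ → (-10,34,40)
river: ρ → (40,46,-4)
river: ρ → (-4,50,16)
ρ-cycle length = 4 (tail of 1 descent step not counted)

4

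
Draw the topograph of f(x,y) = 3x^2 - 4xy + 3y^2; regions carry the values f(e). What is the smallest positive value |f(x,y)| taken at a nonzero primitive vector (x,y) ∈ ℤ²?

translate: b→2 (≡-4 mod 6), so (3,-4,3)→(3,2,2)
flip: (3,2,2)→(2,-2,3)
translate: b→2 (≡-2 mod 4), so (2,-2,3)→(2,2,3)
reduced (well bottom): (2,2,3) with a≤c, −a<b≤a
well minimum = a = 2

2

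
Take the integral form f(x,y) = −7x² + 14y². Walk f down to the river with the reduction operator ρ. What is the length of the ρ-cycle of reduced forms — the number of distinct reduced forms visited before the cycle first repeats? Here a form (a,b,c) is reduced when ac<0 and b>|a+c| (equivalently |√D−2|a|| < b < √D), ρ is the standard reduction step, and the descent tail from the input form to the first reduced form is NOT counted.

D = 392, ⌊√D⌋ = 19
descent: ρ → (14,0,-7)
descent: ρ → (-7,14,7)  [lands on river]
river: ρ → (7,14,-7)
ρ-cycle length = 2 (tail of 2 descent steps not counted)

2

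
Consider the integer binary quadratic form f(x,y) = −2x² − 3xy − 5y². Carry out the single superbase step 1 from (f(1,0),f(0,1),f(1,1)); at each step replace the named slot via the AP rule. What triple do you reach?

start (-2,-5,-10) = (f(1,0),f(0,1),f(1,1))
replace slot 1: 2·((-5)+(-10)) − (-2) = -28 → (-28,-5,-10)

-28,-5,-10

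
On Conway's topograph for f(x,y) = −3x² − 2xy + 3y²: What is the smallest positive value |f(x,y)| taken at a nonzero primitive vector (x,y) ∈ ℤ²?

descent: ρ → (3,2,-3)  [lands on river]
river: ρ → (-3,4,2)
river: ρ → (2,4,-3)
river: ρ → (-3,2,3)
river: ρ → (3,4,-2)
river: ρ → (-2,4,3)
closes: descent 1, river 6
min |a| on river = 2

2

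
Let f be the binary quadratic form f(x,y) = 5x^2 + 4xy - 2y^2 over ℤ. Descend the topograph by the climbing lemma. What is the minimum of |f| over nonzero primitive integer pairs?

river: ρ → (-2,4,5)
river: ρ → (5,6,-1)
river: ρ → (-1,6,5)
river: ρ → (5,4,-2)
closes: descent 0, river 4
min |a| on river = 1

1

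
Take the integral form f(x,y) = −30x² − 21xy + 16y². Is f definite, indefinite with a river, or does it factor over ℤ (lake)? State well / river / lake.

D = b²−4ac = (-21)² − 4·(-30)·16 = 2361
D > 0 non-square ⇒ indefinite ⇒ periodic river

river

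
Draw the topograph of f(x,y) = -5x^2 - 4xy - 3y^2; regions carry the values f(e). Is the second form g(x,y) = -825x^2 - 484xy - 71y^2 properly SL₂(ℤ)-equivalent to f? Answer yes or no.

D₁ = -44, D₂ = -44
f is negative-definite; reduce −f:
−f: flip: (5,4,3)→(3,-4,5)
−f: translate: b→2 (≡-4 mod 6), so (3,-4,5)→(3,2,4)
−f: reduced (well bottom): (3,2,4) with a≤c, −a<b≤a
flip sign back: reduced form of f is (-3,-2,-4)
g is negative-definite; reduce −g:
−g: flip: (825,484,71)→(71,-484,825)
−g: translate: b→-58 (≡-484 mod 142), so (71,-484,825)→(71,-58,12)
−g: flip: (71,-58,12)→(12,58,71)
−g: translate: b→10 (≡58 mod 24), so (12,58,71)→(12,10,3)
−g: flip: (12,10,3)→(3,-10,12)
−g: translate: b→2 (≡-10 mod 6), so (3,-10,12)→(3,2,4)
−g: reduced (well bottom): (3,2,4) with a≤c, −a<b≤a
flip sign back: reduced form of g is (-3,-2,-4)
reduced forms (-3, -2, -4) vs (-3, -2, -4) ⇒ equivalent

yes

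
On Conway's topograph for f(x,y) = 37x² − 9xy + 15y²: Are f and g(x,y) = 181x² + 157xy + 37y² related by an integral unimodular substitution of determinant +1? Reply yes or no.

D₁ = -2139, D₂ = -2139
f: flip: (37,-9,15)→(15,9,37)
f: reduced (well bottom): (15,9,37) with a≤c, −a<b≤a
g: flip: (181,157,37)→(37,-157,181)
g: translate: b→-9 (≡-157 mod 74), so (37,-157,181)→(37,-9,15)
g: flip: (37,-9,15)→(15,9,37)
g: reduced (well bottom): (15,9,37) with a≤c, −a<b≤a
reduced forms (15, 9, 37) vs (15, 9, 37) ⇒ equivalent

yes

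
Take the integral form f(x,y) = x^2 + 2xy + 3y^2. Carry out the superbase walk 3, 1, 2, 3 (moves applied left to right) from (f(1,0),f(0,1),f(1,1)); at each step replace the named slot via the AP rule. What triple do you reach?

start (1,3,6) = (f(1,0),f(0,1),f(1,1))
replace slot 3: 2·(1+3) − 6 = 2 → (1,3,2)
replace slot 1: 2·(3+2) − 1 = 9 → (9,3,2)
replace slot 2: 2·(9+2) − 3 = 19 → (9,19,2)
replace slot 3: 2·(9+19) − 2 = 54 → (9,19,54)

9,19,54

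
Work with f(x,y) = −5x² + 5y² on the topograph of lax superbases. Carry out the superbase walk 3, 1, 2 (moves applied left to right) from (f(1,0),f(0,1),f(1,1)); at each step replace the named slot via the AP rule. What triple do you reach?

start (-5,5,0) = (f(1,0),f(0,1),f(1,1))
replace slot 3: 2·((-5)+5) − 0 = 0 → (-5,5,0)
replace slot 1: 2·(5+0) − (-5) = 15 → (15,5,0)
replace slot 2: 2·(15+0) − 5 = 25 → (15,25,0)

15,25,0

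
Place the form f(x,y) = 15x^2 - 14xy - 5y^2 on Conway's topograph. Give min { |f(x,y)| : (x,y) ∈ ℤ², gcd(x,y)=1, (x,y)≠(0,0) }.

descent: ρ → (-5,14,15)  [lands on river]
river: ρ → (15,16,-4)
river: ρ → (-4,16,15)
river: ρ → (15,14,-5)
river: ρ → (-5,16,12)
river: ρ → (12,8,-9)
river: ρ → (-9,10,11)
river: ρ → (11,12,-8)
river: ρ → (-8,20,3)
river: ρ → (3,22,-1)
river: ρ → (-1,22,3)
river: ρ → (3,20,-8)
river: ρ → (-8,12,11)
river: ρ → (11,10,-9)
river: ρ → (-9,8,12)
river: ρ → (12,16,-5)
closes: descent 1, river 16
min |a| on river = 1

1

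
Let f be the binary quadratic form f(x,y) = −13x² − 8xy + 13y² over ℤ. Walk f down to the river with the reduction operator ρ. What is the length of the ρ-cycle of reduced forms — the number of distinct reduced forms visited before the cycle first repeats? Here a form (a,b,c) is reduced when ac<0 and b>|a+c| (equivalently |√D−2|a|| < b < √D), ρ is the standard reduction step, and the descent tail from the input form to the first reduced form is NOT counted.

D = 740, ⌊√D⌋ = 27
descent: ρ → (13,8,-13)  [lands on river]
river: ρ → (-13,18,8)
river: ρ → (8,14,-17)
river: ρ → (-17,20,5)
river: ρ → (5,20,-17)
river: ρ → (-17,14,8)
river: ρ → (8,18,-13)
river: ρ → (-13,8,13)
river: ρ → (13,18,-8)
river: ρ → (-8,14,17)
river: ρ → (17,20,-5)
river: ρ → (-5,20,17)
river: ρ → (17,14,-8)
river: ρ → (-8,18,13)
ρ-cycle length = 14 (tail of 1 descent step not counted)

14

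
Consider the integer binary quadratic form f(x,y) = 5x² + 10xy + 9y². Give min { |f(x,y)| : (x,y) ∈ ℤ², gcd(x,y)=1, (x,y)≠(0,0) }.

translate: b→0 (≡10 mod 10), so (5,10,9)→(5,0,4)
flip: (5,0,4)→(4,0,5)
reduced (well bottom): (4,0,5) with a≤c, −a<b≤a
well minimum = a = 4

4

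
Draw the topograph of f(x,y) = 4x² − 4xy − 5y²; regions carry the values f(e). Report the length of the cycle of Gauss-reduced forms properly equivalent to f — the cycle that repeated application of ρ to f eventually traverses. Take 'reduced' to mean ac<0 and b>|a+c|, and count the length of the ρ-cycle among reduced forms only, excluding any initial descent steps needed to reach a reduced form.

D = 96, ⌊√D⌋ = 9
descent: ρ → (-5,4,4)  [lands on river]
river: ρ → (4,4,-5)
river: ρ → (-5,6,3)
river: ρ → (3,6,-5)
ρ-cycle length = 4 (tail of 1 descent step not counted)

4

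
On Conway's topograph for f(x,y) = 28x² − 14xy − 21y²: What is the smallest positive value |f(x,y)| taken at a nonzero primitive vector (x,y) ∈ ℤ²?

descent: ρ → (-21,14,28)  [lands on river]
river: ρ → (28,42,-7)
river: ρ → (-7,42,28)
river: ρ → (28,14,-21)
river: ρ → (-21,28,21)
river: ρ → (21,14,-28)
river: ρ → (-28,42,7)
river: ρ → (7,42,-28)
river: ρ → (-28,14,21)
river: ρ → (21,28,-21)
closes: descent 1, river 10
min |a| on river = 7

7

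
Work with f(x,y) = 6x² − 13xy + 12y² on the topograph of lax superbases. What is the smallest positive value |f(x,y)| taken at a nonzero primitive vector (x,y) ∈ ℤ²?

translate: b→-1 (≡-13 mod 12), so (6,-13,12)→(6,-1,5)
flip: (6,-1,5)→(5,1,6)
reduced (well bottom): (5,1,6) with a≤c, −a<b≤a
well minimum = a = 5

5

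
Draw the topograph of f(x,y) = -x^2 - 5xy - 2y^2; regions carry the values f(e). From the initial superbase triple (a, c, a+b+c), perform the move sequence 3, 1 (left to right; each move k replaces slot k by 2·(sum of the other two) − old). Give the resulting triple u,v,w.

start (-1,-2,-8) = (f(1,0),f(0,1),f(1,1))
replace slot 3: 2·((-1)+(-2)) − (-8) = 2 → (-1,-2,2)
replace slot 1: 2·((-2)+2) − (-1) = 1 → (1,-2,2)

1,-2,2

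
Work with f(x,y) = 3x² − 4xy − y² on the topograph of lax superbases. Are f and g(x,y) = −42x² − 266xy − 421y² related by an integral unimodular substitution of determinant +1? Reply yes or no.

D₁ = 28, D₂ = 28
river cycle of f (length 4): (-1, 4, 3), (3, 2, -2), (-2, 2, 3), (3, 4, -1)
river cycle of g (length 4): (-1, 4, 3), (3, 2, -2), (-2, 2, 3), (3, 4, -1)
cycles coincide ⇒ equivalent

yes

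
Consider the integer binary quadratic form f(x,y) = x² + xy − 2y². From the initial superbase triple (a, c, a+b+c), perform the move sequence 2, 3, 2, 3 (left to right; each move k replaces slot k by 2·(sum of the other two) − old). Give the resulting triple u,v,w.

start (1,-2,0) = (f(1,0),f(0,1),f(1,1))
replace slot 2: 2·(1+0) − (-2) = 4 → (1,4,0)
replace slot 3: 2·(1+4) − 0 = 10 → (1,4,10)
replace slot 2: 2·(1+10) − 4 = 18 → (1,18,10)
replace slot 3: 2·(1+18) − 10 = 28 → (1,18,28)

1,18,28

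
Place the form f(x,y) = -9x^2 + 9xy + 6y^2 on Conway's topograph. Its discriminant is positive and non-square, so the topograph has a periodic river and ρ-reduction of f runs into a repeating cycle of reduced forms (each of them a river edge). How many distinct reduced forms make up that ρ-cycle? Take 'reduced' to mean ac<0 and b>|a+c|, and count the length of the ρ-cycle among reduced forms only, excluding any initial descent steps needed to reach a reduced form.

D = 297, ⌊√D⌋ = 17
river: ρ → (6,15,-3)
river: ρ → (-3,15,6)
river: ρ → (6,9,-9)
river: ρ → (-9,9,6)
ρ-cycle length = 4 (tail of 0 descent steps not counted)

4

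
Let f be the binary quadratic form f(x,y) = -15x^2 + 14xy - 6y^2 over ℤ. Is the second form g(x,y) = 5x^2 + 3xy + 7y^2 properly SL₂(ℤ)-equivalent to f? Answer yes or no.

D₁ = -164, D₂ = -131
discriminants differ ⇒ not SL₂(ℤ)-equivalent

no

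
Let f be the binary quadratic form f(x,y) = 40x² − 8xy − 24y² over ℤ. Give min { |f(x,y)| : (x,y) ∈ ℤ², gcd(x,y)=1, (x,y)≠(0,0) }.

descent: ρ → (-24,56,8)  [lands on river]
river: ρ → (8,56,-24)
river: ρ → (-24,40,24)
river: ρ → (24,56,-8)
river: ρ → (-8,56,24)
river: ρ → (24,40,-24)
closes: descent 1, river 6
min |a| on river = 8

8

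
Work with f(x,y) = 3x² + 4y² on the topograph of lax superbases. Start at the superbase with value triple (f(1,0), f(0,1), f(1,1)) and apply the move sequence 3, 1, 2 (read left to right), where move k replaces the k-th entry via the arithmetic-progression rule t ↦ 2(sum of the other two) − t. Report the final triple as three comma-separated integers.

start (3,4,7) = (f(1,0),f(0,1),f(1,1))
replace slot 3: 2·(3+4) − 7 = 7 → (3,4,7)
replace slot 1: 2·(4+7) − 3 = 19 → (19,4,7)
replace slot 2: 2·(19+7) − 4 = 48 → (19,48,7)

19,48,7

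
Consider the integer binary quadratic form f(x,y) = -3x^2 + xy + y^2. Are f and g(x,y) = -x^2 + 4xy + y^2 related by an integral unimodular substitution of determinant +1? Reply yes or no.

D₁ = 13, D₂ = 20
discriminants differ ⇒ not SL₂(ℤ)-equivalent

no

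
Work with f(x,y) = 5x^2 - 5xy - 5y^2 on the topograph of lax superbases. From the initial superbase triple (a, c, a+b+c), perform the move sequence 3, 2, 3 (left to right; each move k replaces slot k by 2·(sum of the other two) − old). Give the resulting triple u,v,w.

start (5,-5,-5) = (f(1,0),f(0,1),f(1,1))
replace slot 3: 2·(5+(-5)) − (-5) = 5 → (5,-5,5)
replace slot 2: 2·(5+5) − (-5) = 25 → (5,25,5)
replace slot 3: 2·(5+25) − 5 = 55 → (5,25,55)

5,25,55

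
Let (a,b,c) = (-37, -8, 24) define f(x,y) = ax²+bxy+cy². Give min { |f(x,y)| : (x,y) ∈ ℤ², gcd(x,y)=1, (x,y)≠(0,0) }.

descent: ρ → (24,56,-5)  [lands on river]
river: ρ → (-5,54,35)
river: ρ → (35,16,-24)
river: ρ → (-24,32,27)
river: ρ → (27,22,-29)
river: ρ → (-29,36,20)
river: ρ → (20,44,-21)
river: ρ → (-21,40,24)
closes: descent 1, river 8
min |a| on river = 5

5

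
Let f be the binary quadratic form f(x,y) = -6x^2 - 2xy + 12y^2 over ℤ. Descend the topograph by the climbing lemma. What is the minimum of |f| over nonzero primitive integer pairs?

descent: ρ → (12,2,-6)
descent: ρ → (-6,10,8)  [lands on river]
river: ρ → (8,6,-8)
river: ρ → (-8,10,6)
river: ρ → (6,14,-4)
river: ρ → (-4,10,12)
river: ρ → (12,14,-2)
river: ρ → (-2,14,12)
river: ρ → (12,10,-4)
river: ρ → (-4,14,6)
river: ρ → (6,10,-8)
river: ρ → (-8,6,8)
river: ρ → (8,10,-6)
river: ρ → (-6,14,4)
river: ρ → (4,10,-12)
river: ρ → (-12,14,2)
river: ρ → (2,14,-12)
river: ρ → (-12,10,4)
river: ρ → (4,14,-6)
closes: descent 2, river 18
min |a| on river = 2

2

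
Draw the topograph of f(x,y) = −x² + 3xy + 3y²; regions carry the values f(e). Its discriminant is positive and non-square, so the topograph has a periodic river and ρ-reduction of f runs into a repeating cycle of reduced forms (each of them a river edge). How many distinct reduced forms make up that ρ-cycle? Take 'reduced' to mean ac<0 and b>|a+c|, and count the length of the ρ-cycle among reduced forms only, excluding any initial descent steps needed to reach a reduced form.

D = 21, ⌊√D⌋ = 4
river: ρ → (3,3,-1)
river: ρ → (-1,3,3)
ρ-cycle length = 2 (tail of 0 descent steps not counted)

2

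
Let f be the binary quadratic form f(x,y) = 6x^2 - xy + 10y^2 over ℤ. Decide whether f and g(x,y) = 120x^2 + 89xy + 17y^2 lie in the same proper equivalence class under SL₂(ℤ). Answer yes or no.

D₁ = -239, D₂ = -239
f: reduced (well bottom): (6,-1,10) with a≤c, −a<b≤a
g: flip: (120,89,17)→(17,-89,120)
g: translate: b→13 (≡-89 mod 34), so (17,-89,120)→(17,13,6)
g: flip: (17,13,6)→(6,-13,17)
g: translate: b→-1 (≡-13 mod 12), so (6,-13,17)→(6,-1,10)
g: reduced (well bottom): (6,-1,10) with a≤c, −a<b≤a
reduced forms (6, -1, 10) vs (6, -1, 10) ⇒ equivalent

yes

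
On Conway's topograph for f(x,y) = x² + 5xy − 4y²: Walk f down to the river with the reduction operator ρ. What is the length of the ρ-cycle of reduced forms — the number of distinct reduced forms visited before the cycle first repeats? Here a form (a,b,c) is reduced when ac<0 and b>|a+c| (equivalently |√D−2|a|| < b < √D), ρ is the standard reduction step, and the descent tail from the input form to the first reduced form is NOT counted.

D = 41, ⌊√D⌋ = 6
river: ρ → (-4,3,2)
river: ρ → (2,5,-2)
river: ρ → (-2,3,4)
river: ρ → (4,5,-1)
river: ρ → (-1,5,4)
river: ρ → (4,3,-2)
river: ρ → (-2,5,2)
river: ρ → (2,3,-4)
river: ρ → (-4,5,1)
river: ρ → (1,5,-4)
ρ-cycle length = 10 (tail of 0 descent steps not counted)

10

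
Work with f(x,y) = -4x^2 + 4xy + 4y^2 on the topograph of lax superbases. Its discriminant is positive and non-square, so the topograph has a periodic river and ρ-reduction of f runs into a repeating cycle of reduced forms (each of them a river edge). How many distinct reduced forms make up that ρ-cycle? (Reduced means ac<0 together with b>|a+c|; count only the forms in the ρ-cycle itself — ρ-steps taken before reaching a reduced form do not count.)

D = 80, ⌊√D⌋ = 8
river: ρ → (4,4,-4)
river: ρ → (-4,4,4)
ρ-cycle length = 2 (tail of 0 descent steps not counted)

2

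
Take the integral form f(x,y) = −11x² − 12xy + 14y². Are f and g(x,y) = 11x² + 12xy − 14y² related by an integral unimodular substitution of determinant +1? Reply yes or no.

D₁ = 760, D₂ = 760
river cycle of f (length 14): (14, 12, -11), (-11, 10, 15), (15, 20, -6), (-6, 16, 21), (21, 26, -1), (-1, 26, 21), (21, 16, -6), (-6, 20, 15), (15, 10, -11), (-11, 12, 14), … (4 more)
river cycle of g (length 14): (-14, 16, 9), (9, 20, -10), (-10, 20, 9), (9, 16, -14), (-14, 12, 11), (11, 10, -15), (-15, 20, 6), (6, 16, -21), (-21, 26, 1), (1, 26, -21), … (4 more)
cycles differ ⇒ inequivalent

no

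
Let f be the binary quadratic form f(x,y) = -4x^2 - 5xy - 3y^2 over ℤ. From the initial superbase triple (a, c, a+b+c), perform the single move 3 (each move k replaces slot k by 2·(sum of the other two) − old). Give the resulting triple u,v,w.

start (-4,-3,-12) = (f(1,0),f(0,1),f(1,1))
replace slot 3: 2·((-4)+(-3)) − (-12) = -2 → (-4,-3,-2)

-4,-3,-2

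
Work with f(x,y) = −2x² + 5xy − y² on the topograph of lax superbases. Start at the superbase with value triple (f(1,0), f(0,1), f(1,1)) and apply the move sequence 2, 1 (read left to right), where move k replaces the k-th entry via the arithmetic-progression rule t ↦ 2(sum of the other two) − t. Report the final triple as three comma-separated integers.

start (-2,-1,2) = (f(1,0),f(0,1),f(1,1))
replace slot 2: 2·((-2)+2) − (-1) = 1 → (-2,1,2)
replace slot 1: 2·(1+2) − (-2) = 8 → (8,1,2)

8,1,2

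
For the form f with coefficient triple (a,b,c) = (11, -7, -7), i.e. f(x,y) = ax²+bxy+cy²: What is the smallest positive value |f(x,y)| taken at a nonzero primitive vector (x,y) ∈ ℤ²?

descent: ρ → (-7,7,11)  [lands on river]
river: ρ → (11,15,-3)
river: ρ → (-3,15,11)
river: ρ → (11,7,-7)
closes: descent 1, river 4
min |a| on river = 3

3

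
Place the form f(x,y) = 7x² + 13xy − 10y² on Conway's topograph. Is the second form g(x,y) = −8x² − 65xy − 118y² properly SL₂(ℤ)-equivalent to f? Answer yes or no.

D₁ = 449, D₂ = 449
river cycle of f (length 38): (-10, 7, 10), (10, 13, -7), (-7, 15, 8), (8, 17, -5), (-5, 13, 14), (14, 15, -4), (-4, 17, 10), (10, 3, -11), (-11, 19, 2), (2, 21, -1), … (28 more)
river cycle of g (length 38): (-8, 15, 7), (7, 13, -10), (-10, 7, 10), (10, 13, -7), (-7, 15, 8), (8, 17, -5), (-5, 13, 14), (14, 15, -4), (-4, 17, 10), (10, 3, -11), … (28 more)
cycles coincide ⇒ equivalent

yes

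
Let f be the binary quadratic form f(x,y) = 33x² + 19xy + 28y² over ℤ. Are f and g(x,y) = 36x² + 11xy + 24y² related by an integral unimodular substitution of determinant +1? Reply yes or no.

D₁ = -3335, D₂ = -3335
f: flip: (33,19,28)→(28,-19,33)
f: reduced (well bottom): (28,-19,33) with a≤c, −a<b≤a
g: flip: (36,11,24)→(24,-11,36)
g: reduced (well bottom): (24,-11,36) with a≤c, −a<b≤a
reduced forms (28, -19, 33) vs (24, -11, 36) ⇒ inequivalent

no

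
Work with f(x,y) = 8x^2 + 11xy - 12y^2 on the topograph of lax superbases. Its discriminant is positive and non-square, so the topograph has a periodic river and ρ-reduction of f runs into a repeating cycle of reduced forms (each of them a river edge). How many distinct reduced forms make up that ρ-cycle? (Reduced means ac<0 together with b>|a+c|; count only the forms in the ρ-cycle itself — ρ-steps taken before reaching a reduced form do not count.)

D = 505, ⌊√D⌋ = 22
river: ρ → (-12,13,7)
river: ρ → (7,15,-10)
river: ρ → (-10,5,12)
river: ρ → (12,19,-3)
river: ρ → (-3,17,18)
river: ρ → (18,19,-2)
river: ρ → (-2,21,8)
river: ρ → (8,11,-12)
ρ-cycle length = 8 (tail of 0 descent steps not counted)

8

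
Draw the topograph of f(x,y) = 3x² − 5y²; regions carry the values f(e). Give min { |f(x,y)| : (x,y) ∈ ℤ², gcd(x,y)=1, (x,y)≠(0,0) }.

descent: ρ → (-5,0,3)
descent: ρ → (3,6,-2)  [lands on river]
river: ρ → (-2,6,3)
closes: descent 2, river 2
min |a| on river = 2

2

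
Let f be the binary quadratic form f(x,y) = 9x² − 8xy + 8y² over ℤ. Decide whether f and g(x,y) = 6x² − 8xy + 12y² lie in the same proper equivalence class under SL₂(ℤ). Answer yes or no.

D₁ = -224, D₂ = -224
f: flip: (9,-8,8)→(8,8,9)
f: reduced (well bottom): (8,8,9) with a≤c, −a<b≤a
g: translate: b→4 (≡-8 mod 12), so (6,-8,12)→(6,4,10)
g: reduced (well bottom): (6,4,10) with a≤c, −a<b≤a
reduced forms (8, 8, 9) vs (6, 4, 10) ⇒ inequivalent

no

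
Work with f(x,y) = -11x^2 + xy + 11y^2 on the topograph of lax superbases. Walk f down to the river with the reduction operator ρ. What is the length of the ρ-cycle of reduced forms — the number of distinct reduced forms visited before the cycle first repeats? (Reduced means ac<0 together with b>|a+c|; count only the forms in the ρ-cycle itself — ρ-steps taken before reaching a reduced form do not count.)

D = 485, ⌊√D⌋ = 22
river: ρ → (11,21,-1)
river: ρ → (-1,21,11)
river: ρ → (11,1,-11)
river: ρ → (-11,21,1)
river: ρ → (1,21,-11)
river: ρ → (-11,1,11)
ρ-cycle length = 6 (tail of 0 descent steps not counted)

6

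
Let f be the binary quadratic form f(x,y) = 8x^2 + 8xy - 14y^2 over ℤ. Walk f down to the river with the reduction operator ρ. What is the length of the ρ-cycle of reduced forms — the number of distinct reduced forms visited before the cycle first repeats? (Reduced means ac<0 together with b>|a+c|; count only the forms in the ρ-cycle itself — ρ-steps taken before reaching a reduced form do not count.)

D = 512, ⌊√D⌋ = 22
river: ρ → (-14,20,2)
river: ρ → (2,20,-14)
river: ρ → (-14,8,8)
river: ρ → (8,8,-14)
ρ-cycle length = 4 (tail of 0 descent steps not counted)

4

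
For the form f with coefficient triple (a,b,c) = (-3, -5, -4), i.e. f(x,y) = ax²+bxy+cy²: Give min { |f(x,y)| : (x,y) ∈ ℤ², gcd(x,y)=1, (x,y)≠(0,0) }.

translate: b→-1 (≡5 mod 6), so (3,5,4)→(3,-1,2)
flip: (3,-1,2)→(2,1,3)
reduced (well bottom): (2,1,3) with a≤c, −a<b≤a
well minimum |f| = |-2| = 2 (negative-definite)

2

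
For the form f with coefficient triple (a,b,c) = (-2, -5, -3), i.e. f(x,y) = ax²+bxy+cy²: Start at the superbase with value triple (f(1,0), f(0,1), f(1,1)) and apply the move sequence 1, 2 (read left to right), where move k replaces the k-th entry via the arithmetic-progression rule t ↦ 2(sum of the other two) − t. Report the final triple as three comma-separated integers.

start (-2,-3,-10) = (f(1,0),f(0,1),f(1,1))
replace slot 1: 2·((-3)+(-10)) − (-2) = -24 → (-24,-3,-10)
replace slot 2: 2·((-24)+(-10)) − (-3) = -65 → (-24,-65,-10)

-24,-65,-10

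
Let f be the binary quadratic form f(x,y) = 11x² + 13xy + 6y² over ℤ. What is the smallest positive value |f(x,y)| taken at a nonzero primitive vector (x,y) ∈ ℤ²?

translate: b→-9 (≡13 mod 22), so (11,13,6)→(11,-9,4)
flip: (11,-9,4)→(4,9,11)
translate: b→1 (≡9 mod 8), so (4,9,11)→(4,1,6)
reduced (well bottom): (4,1,6) with a≤c, −a<b≤a
well minimum = a = 4

4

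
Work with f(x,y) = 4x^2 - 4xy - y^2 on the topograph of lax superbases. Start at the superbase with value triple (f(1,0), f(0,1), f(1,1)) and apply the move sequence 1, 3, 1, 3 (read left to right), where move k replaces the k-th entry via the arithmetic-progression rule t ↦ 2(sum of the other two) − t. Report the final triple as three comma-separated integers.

start (4,-1,-1) = (f(1,0),f(0,1),f(1,1))
replace slot 1: 2·((-1)+(-1)) − 4 = -8 → (-8,-1,-1)
replace slot 3: 2·((-8)+(-1)) − (-1) = -17 → (-8,-1,-17)
replace slot 1: 2·((-1)+(-17)) − (-8) = -28 → (-28,-1,-17)
replace slot 3: 2·((-28)+(-1)) − (-17) = -41 → (-28,-1,-41)

-28,-1,-41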